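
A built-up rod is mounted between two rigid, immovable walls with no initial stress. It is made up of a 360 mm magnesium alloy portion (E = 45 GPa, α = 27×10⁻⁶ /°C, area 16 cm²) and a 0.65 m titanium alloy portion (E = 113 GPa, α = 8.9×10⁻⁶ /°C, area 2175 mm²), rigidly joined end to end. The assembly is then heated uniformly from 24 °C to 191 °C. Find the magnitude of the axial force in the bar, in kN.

P ≈ 339 kN (compressive)

With the walls removed the bar would change length by δ_free = Σ αᵢΔT Lᵢ = 27×10⁻⁶×167×360 + 8.9×10⁻⁶×167×650 = 2.589 mm.
Since the ends are fixed, an axial force P builds up, equal in every segment, with P · Σ Lᵢ/(AᵢEᵢ) = δ_free.
The series flexibility is Σ Lᵢ/(AᵢEᵢ) = 360/(1600×45×10³) + 650/(2175×113×10³) = 7.645×10⁻⁶ mm/N.
Hence P = δ_free / Σ(L/AE) = 2.589/7.645×10⁻⁶ = 338.7 kN (compressive).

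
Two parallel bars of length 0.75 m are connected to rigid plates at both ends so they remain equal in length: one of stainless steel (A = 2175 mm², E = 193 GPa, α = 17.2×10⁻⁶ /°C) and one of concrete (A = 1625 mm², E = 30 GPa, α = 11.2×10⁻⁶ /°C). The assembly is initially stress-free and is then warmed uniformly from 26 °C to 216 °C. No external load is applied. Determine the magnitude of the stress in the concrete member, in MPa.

σ ≈ 30.6 MPa (tensile)

Both members must finish at the same length. With the larger α, the stainless steel tends to over-expand; the plates restrain it, putting the stainless steel in compression and the concrete in tension. With no external load the two internal forces are equal and opposite, magnitude P.
Setting the final lengths equal and cancelling L: (α₁ − α₂)ΔT = P/(A₁E₁) + P/(A₂E₂).
|α₁ − α₂|·ΔT = 6×10⁻⁶ × 190 = 0.00114.
1/(A₁E₁) + 1/(A₂E₂) = 1/(2175×193×10³) + 1/(1625×30×10³) = 2.29×10⁻⁸ N⁻¹.
P = 0.00114 / 2.29×10⁻⁸ = 49790 N = 49.79 kN.
σ_{concrete} = P/A₂ = 49790/1625 = 30.64 MPa, tensile.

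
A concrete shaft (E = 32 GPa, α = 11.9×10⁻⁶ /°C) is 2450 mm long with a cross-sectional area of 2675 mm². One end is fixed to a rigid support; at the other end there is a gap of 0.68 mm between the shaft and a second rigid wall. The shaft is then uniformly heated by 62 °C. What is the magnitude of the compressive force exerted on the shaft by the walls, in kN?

P ≈ 39.4 kN

If the wall were absent the shaft would grow by αΔT L = 11.9×10⁻⁶ × 62 × 2450 = 1.808 mm.
After closing the 0.68 mm clearance, 1.808 − 0.68 = 1.128 mm of expansion remains to be suppressed by the wall.
That suppressed elongation corresponds to σ = E·Δ/L = 32×10³ × 1.128/2450 = 14.73 MPa.
Force on the wall = σA = 14.73 × 2675 mm² = 39.4 kN.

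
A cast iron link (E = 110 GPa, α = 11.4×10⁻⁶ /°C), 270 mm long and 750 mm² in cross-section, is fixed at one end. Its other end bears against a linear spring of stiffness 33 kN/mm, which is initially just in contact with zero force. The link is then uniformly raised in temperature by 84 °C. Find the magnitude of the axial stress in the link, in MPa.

Free thermal expansion: δ_free = αΔT L = 11.4×10⁻⁶ × 84 × 270 = 0.2586 mm.
With a force P in the spring, the elastic change of the link is PL/(AE) and that of the spring is P/k; compatibility requires their sum to equal δ_free.
So P = δ_free / [L/(AE) + 1/k] = 0.2586 / [ 270/(750×110×10³) + 1/(33×10³) ].
P = 0.2586 / 3.358×10⁻⁵ = 7701 N.
σ = P/A = 7701/750 = 10.27 MPa.

σ ≈ 10.3 MPa (compressive)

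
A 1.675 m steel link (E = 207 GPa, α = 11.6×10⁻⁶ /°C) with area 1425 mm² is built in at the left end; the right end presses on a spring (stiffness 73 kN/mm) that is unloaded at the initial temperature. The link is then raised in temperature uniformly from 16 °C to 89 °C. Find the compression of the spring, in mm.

δ ≈ 1 mm

If the spring were absent the link would lengthen by αΔT L = 11.6×10⁻⁶ × 73 × 1675 = 1.418 mm.
With a force P in the spring, the elastic change of the link is PL/(AE) and that of the spring is P/k; compatibility requires their sum to equal δ_free.
So P = δ_free / [L/(AE) + 1/k] = 1.418 / [ 1675/(1425×207×10³) + 1/(73×10³) ].
P = 1.418 / 1.938×10⁻⁵ = 73200 N.
Spring compression = P/k = 73200/(73×10³) = 1.003 mm.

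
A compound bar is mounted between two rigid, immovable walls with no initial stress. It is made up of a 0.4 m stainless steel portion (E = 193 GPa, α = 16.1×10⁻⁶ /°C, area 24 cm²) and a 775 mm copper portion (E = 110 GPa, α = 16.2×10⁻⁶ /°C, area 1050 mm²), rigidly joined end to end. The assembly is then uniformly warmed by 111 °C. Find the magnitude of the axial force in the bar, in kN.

P ≈ 278 kN (compressive)

Free thermal expansion of the whole bar: Σ αᵢΔT Lᵢ = 16.1×10⁻⁶×111×400 + 16.2×10⁻⁶×111×775 = 2.108 mm.
Since the ends are fixed, an axial force P builds up, equal in every segment, with P · Σ Lᵢ/(AᵢEᵢ) = δ_free.
Σ Lᵢ/(AᵢEᵢ) = 400/(2400×193×10³) + 775/(1050×110×10³) = 7.574×10⁻⁶ mm/N.
Hence P = δ_free / Σ(L/AE) = 2.108/7.574×10⁻⁶ = 278.4 kN (compressive).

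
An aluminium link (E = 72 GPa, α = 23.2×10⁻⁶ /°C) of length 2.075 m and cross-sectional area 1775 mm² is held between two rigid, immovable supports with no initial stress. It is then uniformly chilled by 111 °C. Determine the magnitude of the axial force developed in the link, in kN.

P ≈ 329 kN (tensile)

The ends cannot move, so σ = EαΔT = 72×10³ × 23.2×10⁻⁶ × 111 = 185.4 MPa.
Axial force P = σA = 185.4 × 1775 = 329100 N = 329.1 kN, tensile.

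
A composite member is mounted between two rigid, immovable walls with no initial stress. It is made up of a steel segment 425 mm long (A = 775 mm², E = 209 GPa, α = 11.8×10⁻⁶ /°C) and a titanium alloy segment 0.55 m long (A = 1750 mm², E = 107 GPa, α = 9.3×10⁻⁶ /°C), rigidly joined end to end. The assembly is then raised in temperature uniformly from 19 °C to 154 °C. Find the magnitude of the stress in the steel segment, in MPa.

σ ≈ 317 MPa (compressive)

Free thermal expansion of the whole bar: Σ αᵢΔT Lᵢ = 11.8×10⁻⁶×135×425 + 9.3×10⁻⁶×135×550 = 1.368 mm.
Since the ends are fixed, an axial force P builds up, equal in every segment, with P · Σ Lᵢ/(AᵢEᵢ) = δ_free.
Σ Lᵢ/(AᵢEᵢ) = 425/(775×209×10³) + 550/(1750×107×10³) = 5.561×10⁻⁶ mm/N.
Hence P = δ_free / Σ(L/AE) = 1.368/5.561×10⁻⁶ = 245.9 kN (compressive).
σ_{steel} = P / A = 245900 / 775 = 317.3 MPa.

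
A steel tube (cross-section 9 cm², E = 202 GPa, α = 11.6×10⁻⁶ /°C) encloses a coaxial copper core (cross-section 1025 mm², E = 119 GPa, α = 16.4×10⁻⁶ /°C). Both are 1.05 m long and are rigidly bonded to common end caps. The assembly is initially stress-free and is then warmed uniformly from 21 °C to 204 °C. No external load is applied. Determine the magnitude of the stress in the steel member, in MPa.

σ ≈ 71.2 MPa (tensile)

The copper has the larger α, so on heating it would change length more than the steel if both were free. The rigid plates force a common final length, so the copper is put into compression and the steel into tension, with equal and opposite forces P (no external load).
Compatibility of the two members (thermal + elastic change equal): (α₁ − α₂)ΔT = P·[1/(A₁E₁) + 1/(A₂E₂)].
|α₁ − α₂|·ΔT = 4.8×10⁻⁶ × 183 = 0.0008784.
1/(A₁E₁) + 1/(A₂E₂) = 1/(900×202×10³) + 1/(1025×119×10³) = 1.37×10⁻⁸ N⁻¹.
P = 0.0008784 / 1.37×10⁻⁸ = 64120 N = 64.12 kN.
σ_{steel} = P/A₁ = 64120/900 = 71.25 MPa, tensile.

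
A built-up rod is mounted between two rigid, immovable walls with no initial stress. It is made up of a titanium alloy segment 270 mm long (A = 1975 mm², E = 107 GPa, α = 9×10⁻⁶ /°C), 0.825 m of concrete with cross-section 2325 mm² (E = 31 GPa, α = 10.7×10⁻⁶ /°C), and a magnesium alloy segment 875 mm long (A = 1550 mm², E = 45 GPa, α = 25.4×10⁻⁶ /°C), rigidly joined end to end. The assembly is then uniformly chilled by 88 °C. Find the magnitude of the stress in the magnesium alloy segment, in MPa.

σ ≈ 75.2 MPa (tensile)

Free thermal contraction of the whole bar: Σ αᵢΔT Lᵢ = 9×10⁻⁶×88×270 + 10.7×10⁻⁶×88×825 + 25.4×10⁻⁶×88×875 = 2.946 mm.
The rigid supports impose zero overall length change; the single axial force P common to all segments must satisfy P Σ Lᵢ/(AᵢEᵢ) = δ_free.
The series flexibility is Σ Lᵢ/(AᵢEᵢ) = 270/(1975×107×10³) + 825/(2325×31×10³) + 875/(1550×45×10³) = 2.527×10⁻⁵ mm/N.
So P = 2.946 / 2.527×10⁻⁵ = 116.6 kN, tensile.
σ_{magnesium alloy} = P / A = 116600 / 1550 = 75.23 MPa.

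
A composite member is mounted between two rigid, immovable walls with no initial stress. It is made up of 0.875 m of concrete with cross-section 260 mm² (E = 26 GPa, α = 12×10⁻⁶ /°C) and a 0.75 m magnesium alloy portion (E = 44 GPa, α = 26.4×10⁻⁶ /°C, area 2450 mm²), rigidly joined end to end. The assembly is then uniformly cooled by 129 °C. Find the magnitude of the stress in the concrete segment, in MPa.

Free thermal contraction of the whole bar: Σ αᵢΔT Lᵢ = 12×10⁻⁶×129×875 + 26.4×10⁻⁶×129×750 = 3.909 mm.
Since the ends are fixed, an axial force P builds up, equal in every segment, with P · Σ Lᵢ/(AᵢEᵢ) = δ_free.
The series flexibility is Σ Lᵢ/(AᵢEᵢ) = 875/(260×26×10³) + 750/(2450×44×10³) = 0.0001364 mm/N.
Hence P = δ_free / Σ(L/AE) = 3.909/0.0001364 = 28.66 kN (tensile).
σ_{concrete} = P / A = 28660 / 260 = 110.2 MPa.

σ ≈ 110 MPa (tensile)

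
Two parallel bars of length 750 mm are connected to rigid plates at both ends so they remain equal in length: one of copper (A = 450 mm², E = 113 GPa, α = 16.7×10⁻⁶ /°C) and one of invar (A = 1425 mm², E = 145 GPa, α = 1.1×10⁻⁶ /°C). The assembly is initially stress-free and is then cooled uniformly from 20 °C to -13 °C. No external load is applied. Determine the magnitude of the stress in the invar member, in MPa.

Both members must finish at the same length. With the larger α, the copper tends to over-contract; the plates restrain it, putting the copper in tension and the invar in compression. With no external load the two internal forces are equal and opposite, magnitude P.
Setting the final lengths equal and cancelling L: (α₁ − α₂)ΔT = P/(A₁E₁) + P/(A₂E₂).
|α₁ − α₂|·ΔT = 15.6×10⁻⁶ × 33 = 0.0005148.
1/(A₁E₁) + 1/(A₂E₂) = 1/(450×113×10³) + 1/(1425×145×10³) = 2.451×10⁻⁸ N⁻¹.
So P = 0.0005148 / 2.451×10⁻⁸ = 21.01 kN.
σ_{invar} = P/A₂ = 21010/1425 = 14.74 MPa, compressive.

σ ≈ 14.7 MPa (compressive)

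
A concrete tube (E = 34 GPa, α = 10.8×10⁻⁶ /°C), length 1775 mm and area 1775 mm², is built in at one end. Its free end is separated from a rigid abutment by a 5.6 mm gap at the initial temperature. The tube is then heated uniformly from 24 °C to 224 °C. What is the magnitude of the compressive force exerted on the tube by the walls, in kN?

Free thermal elongation = αΔT L = 10.8×10⁻⁶ × 200 × 1775 = 3.834 mm.
Since δ_free = 3.83 mm is less than the 5.6 mm gap, the tube never touches the wall. No axial force develops.

P ≈ 0 kN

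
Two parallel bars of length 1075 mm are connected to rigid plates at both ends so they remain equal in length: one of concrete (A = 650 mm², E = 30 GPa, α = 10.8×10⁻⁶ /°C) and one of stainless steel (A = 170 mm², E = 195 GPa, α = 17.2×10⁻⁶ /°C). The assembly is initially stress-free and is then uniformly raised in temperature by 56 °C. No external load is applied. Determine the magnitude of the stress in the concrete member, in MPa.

The stainless steel has the larger α, so on heating it would change length more than the concrete if both were free. The rigid plates force a common final length, so the stainless steel is put into compression and the concrete into tension, with equal and opposite forces P (no external load).
Equating the net (thermal + elastic) strains gives |α₁ − α₂|·ΔT = P·[1/(A₁E₁) + 1/(A₂E₂)].
|α₁ − α₂|·ΔT = 6.4×10⁻⁶ × 56 = 0.0003584.
1/(A₁E₁) + 1/(A₂E₂) = 1/(650×30×10³) + 1/(170×195×10³) = 8.145×10⁻⁸ N⁻¹.
So P = 0.0003584 / 8.145×10⁻⁸ = 4.4 kN.
σ_{concrete} = P/A₁ = 4400/650 = 6.77 MPa, tensile.

σ ≈ 6.77 MPa (tensile)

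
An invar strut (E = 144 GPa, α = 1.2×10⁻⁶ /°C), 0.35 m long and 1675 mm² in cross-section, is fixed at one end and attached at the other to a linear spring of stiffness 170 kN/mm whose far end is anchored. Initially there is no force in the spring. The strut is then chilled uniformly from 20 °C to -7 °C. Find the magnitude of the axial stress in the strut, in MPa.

If the spring were absent the strut would shorten by αΔT L = 1.2×10⁻⁶ × 27 × 350 = 0.01134 mm.
With a force P in the spring, the elastic change of the strut is PL/(AE) and that of the spring is P/k; compatibility requires their sum to equal δ_free.
So P = δ_free / [L/(AE) + 1/k] = 0.01134 / [ 350/(1675×144×10³) + 1/(170×10³) ].
P = 0.01134 / 7.333×10⁻⁶ = 1546 N.
σ = P/A = 1546/1675 = 0.9232 MPa.

σ ≈ 0.923 MPa (tensile)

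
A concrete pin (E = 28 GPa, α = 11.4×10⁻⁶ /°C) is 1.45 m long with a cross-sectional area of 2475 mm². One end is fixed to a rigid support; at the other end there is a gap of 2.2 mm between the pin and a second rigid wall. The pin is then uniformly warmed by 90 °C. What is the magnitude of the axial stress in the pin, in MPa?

If the wall were absent the pin would grow by αΔT L = 11.4×10⁻⁶ × 90 × 1450 = 1.488 mm.
This is smaller than the 2.2 mm clearance, so the pin expands freely without reaching the stop — the stress is zero.

σ ≈ 0 MPa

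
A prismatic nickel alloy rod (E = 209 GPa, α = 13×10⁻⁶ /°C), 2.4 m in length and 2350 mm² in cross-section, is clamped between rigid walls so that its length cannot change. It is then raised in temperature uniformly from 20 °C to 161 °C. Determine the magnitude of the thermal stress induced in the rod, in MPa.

σ ≈ 383 MPa (compressive)

The supports are rigid, so the total axial strain is zero. The restrained thermal strain is ε = αΔT = 13×10⁻⁶ × 141 = 1833×10⁻⁶.
The stress required to suppress this strain is σ = Eε = 209×10³ × 1833×10⁻⁶ = 383.1 MPa, compressive since the rod is trying to expand.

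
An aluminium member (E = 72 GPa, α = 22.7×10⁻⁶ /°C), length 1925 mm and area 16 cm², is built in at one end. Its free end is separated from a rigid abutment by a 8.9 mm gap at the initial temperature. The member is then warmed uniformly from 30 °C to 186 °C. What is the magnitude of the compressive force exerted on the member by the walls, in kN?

P ≈ 0 kN

Unrestrained expansion: δ_free = αΔT L = 22.7×10⁻⁶ × 156 × 1925 = 6.817 mm.
This is smaller than the 8.9 mm clearance, so the member expands freely without reaching the stop — the stress is zero.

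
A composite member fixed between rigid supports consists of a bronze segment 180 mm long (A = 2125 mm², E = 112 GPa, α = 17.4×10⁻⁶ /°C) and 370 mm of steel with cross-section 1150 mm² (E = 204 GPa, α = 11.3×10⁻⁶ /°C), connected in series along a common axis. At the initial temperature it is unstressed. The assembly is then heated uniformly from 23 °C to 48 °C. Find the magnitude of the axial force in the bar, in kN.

If the supports were absent, the total length change would be Σ αᵢΔT Lᵢ = 17.4×10⁻⁶×25×180 + 11.3×10⁻⁶×25×370 = 0.1828 mm.
The walls prevent any net length change, so an axial force P (same in every segment) develops. Compatibility: P · Σ Lᵢ/(AᵢEᵢ) = δ_free.
The series flexibility is Σ Lᵢ/(AᵢEᵢ) = 180/(2125×112×10³) + 370/(1150×204×10³) = 2.333×10⁻⁶ mm/N.
Hence P = δ_free / Σ(L/AE) = 0.1828/2.333×10⁻⁶ = 78.35 kN (compressive).

P ≈ 78.3 kN (compressive)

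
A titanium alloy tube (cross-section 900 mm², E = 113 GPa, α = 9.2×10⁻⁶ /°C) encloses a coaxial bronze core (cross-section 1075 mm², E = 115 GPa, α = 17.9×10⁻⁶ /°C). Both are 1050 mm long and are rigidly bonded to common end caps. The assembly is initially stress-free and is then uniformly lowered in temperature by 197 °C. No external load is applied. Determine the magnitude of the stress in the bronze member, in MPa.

σ ≈ 89 MPa (tensile)

The bronze has the larger α, so on cooling it would change length more than the titanium alloy if both were free. The rigid plates force a common final length, so the bronze is put into tension and the titanium alloy into compression, with equal and opposite forces P (no external load).
Equating the net (thermal + elastic) strains gives |α₁ − α₂|·ΔT = P·[1/(A₁E₁) + 1/(A₂E₂)].
|α₁ − α₂|·ΔT = 8.7×10⁻⁶ × 197 = 0.001714.
1/(A₁E₁) + 1/(A₂E₂) = 1/(900×113×10³) + 1/(1075×115×10³) = 1.792×10⁻⁸ N⁻¹.
P = 0.001714 / 1.792×10⁻⁸ = 95630 N = 95.63 kN.
σ_{bronze} = P/A₂ = 95630/1075 = 88.96 MPa, tensile.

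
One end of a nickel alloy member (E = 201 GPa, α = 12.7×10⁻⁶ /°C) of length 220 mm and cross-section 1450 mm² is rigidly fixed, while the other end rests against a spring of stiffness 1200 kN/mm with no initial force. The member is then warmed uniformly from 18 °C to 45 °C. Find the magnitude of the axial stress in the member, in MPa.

σ ≈ 32.8 MPa (compressive)

The unrestrained thermal change is αΔT L = 12.7×10⁻⁶ × 27 × 220 = 0.07544 mm.
Let P be the compressive force at the spring. The member shortens elastically by PL/(AE) and the spring compresses by P/k; together these equal δ_free.
P [ L/(AE) + 1/k ] = δ_free → P [ 220/(1450×201×10³) + 1/(1200×10³) ] = 0.07544.
P = 0.07544 / 1.588×10⁻⁶ = 47500 N.
σ = P/A = 47500/1450 = 32.76 MPa.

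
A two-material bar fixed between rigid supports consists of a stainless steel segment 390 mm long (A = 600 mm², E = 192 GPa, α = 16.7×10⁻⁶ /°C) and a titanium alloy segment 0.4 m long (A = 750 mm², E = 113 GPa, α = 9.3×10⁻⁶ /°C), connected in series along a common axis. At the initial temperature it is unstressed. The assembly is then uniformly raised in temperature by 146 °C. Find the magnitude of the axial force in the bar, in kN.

If the supports were absent, the total length change would be Σ αᵢΔT Lᵢ = 16.7×10⁻⁶×146×390 + 9.3×10⁻⁶×146×400 = 1.494 mm.
The rigid supports impose zero overall length change; the single axial force P common to all segments must satisfy P Σ Lᵢ/(AᵢEᵢ) = δ_free.
Σ Lᵢ/(AᵢEᵢ) = 390/(600×192×10³) + 400/(750×113×10³) = 8.105×10⁻⁶ mm/N.
P = 1.494 / 8.105×10⁻⁶ = 184300 N = 184.3 kN, compressive.

P ≈ 184 kN (compressive)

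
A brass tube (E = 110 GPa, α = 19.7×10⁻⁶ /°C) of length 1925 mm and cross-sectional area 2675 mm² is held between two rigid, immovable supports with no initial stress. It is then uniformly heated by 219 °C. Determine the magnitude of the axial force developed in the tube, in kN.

P ≈ 1270 kN (compressive)

Full restraint means ε = 0, so the stress is σ = EαΔT = 110×10³ × 19.7×10⁻⁶ × 219 = 474.6 MPa.
P = AEαΔT = 2675 × 110×10³ × 19.7×10⁻⁶ × 219 = 1269 kN (compressive).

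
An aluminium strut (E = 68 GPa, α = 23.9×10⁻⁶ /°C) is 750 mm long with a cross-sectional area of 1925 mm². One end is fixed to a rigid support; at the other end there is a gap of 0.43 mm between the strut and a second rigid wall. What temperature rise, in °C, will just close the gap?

The gap closes when αΔT L = 0.43 mm, since the strut is still unstressed at that instant.
ΔT = 0.43 / (23.9×10⁻⁶ × 750) = 23.99 °C.

ΔT ≈ 24 °C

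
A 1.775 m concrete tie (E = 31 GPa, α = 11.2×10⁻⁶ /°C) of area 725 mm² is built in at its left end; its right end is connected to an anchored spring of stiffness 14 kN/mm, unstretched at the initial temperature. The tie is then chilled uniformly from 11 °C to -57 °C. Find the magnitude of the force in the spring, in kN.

P ≈ 8.99 kN

Free thermal contraction: δ_free = αΔT L = 11.2×10⁻⁶ × 68 × 1775 = 1.352 mm.
With a force P in the spring, the elastic change of the tie is PL/(AE) and that of the spring is P/k; compatibility requires their sum to equal δ_free.
P [ L/(AE) + 1/k ] = δ_free → P [ 1775/(725×31×10³) + 1/(14×10³) ] = 1.352.
P = 1.352 / 0.0001504 = 8988 N.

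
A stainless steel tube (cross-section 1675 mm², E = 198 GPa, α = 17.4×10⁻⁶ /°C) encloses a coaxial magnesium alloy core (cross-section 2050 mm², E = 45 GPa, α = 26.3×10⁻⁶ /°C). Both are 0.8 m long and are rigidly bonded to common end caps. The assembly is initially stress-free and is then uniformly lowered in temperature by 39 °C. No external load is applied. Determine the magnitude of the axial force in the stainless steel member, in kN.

Equilibrium of a rigid end plate with no external load gives equal and opposite internal forces ±P in the two members. Since α_{magnesium alloy} > α_{stainless steel}, cooling drives the magnesium alloy into tension and the stainless steel into compression.
Setting the final lengths equal and cancelling L: (α₁ − α₂)ΔT = P/(A₁E₁) + P/(A₂E₂).
|α₁ − α₂|·ΔT = 8.9×10⁻⁶ × 39 = 0.0003471.
1/(A₁E₁) + 1/(A₂E₂) = 1/(1675×198×10³) + 1/(2050×45×10³) = 1.386×10⁻⁸ N⁻¹.
So P = 0.0003471 / 1.386×10⁻⁸ = 25.05 kN.

P ≈ 25.1 kN (compressive in the stainless steel)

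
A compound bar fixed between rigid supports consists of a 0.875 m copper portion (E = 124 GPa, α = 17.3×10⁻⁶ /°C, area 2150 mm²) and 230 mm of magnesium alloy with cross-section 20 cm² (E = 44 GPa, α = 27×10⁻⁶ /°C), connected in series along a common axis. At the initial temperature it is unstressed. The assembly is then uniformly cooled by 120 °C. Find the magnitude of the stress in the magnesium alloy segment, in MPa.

σ ≈ 217 MPa (tensile)

If the supports were absent, the total length change would be Σ αᵢΔT Lᵢ = 17.3×10⁻⁶×120×875 + 27×10⁻⁶×120×230 = 2.562 mm.
The rigid supports impose zero overall length change; the single axial force P common to all segments must satisfy P Σ Lᵢ/(AᵢEᵢ) = δ_free.
The series flexibility is Σ Lᵢ/(AᵢEᵢ) = 875/(2150×124×10³) + 230/(2000×44×10³) = 5.896×10⁻⁶ mm/N.
Hence P = δ_free / Σ(L/AE) = 2.562/5.896×10⁻⁶ = 434.5 kN (tensile).
σ_{magnesium alloy} = P / A = 434500 / 2000 = 217.3 MPa.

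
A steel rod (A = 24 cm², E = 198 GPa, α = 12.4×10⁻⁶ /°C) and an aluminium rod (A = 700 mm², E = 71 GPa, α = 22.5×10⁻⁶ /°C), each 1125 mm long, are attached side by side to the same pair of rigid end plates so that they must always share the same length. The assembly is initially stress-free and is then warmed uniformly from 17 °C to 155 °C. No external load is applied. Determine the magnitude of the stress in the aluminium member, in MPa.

Equilibrium of a rigid end plate with no external load gives equal and opposite internal forces ±P in the two members. Since α_{aluminium} > α_{steel}, heating drives the aluminium into compression and the steel into tension.
Setting the final lengths equal and cancelling L: (α₁ − α₂)ΔT = P/(A₁E₁) + P/(A₂E₂).
|α₁ − α₂|·ΔT = 10.1×10⁻⁶ × 138 = 0.001394.
1/(A₁E₁) + 1/(A₂E₂) = 1/(2400×198×10³) + 1/(700×71×10³) = 2.223×10⁻⁸ N⁻¹.
P = 0.001394 / 2.223×10⁻⁸ = 62710 N = 62.71 kN.
σ_{aluminium} = P/A₂ = 62710/700 = 89.59 MPa, compressive.

σ ≈ 89.6 MPa (compressive)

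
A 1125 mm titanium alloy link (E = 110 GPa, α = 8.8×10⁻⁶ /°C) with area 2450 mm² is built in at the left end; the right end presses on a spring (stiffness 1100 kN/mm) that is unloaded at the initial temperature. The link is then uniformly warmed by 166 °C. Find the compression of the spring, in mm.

The unrestrained thermal change is αΔT L = 8.8×10⁻⁶ × 166 × 1125 = 1.643 mm.
With a force P in the spring, the elastic change of the link is PL/(AE) and that of the spring is P/k; compatibility requires their sum to equal δ_free.
So P = δ_free / [L/(AE) + 1/k] = 1.643 / [ 1125/(2450×110×10³) + 1/(1100×10³) ].
P = 1.643 / 5.083×10⁻⁶ = 323300 N.
Spring compression = P/k = 323300/(1100×10³) = 0.2939 mm.

δ ≈ 0.294 mm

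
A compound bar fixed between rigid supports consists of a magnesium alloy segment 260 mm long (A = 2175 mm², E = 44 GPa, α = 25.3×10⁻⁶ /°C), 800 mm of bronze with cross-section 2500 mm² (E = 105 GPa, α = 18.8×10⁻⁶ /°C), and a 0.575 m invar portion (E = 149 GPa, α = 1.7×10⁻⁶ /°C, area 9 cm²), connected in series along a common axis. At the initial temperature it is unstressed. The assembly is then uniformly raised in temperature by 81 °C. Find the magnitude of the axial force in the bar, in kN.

P ≈ 182 kN (compressive)

If the supports were absent, the total length change would be Σ αᵢΔT Lᵢ = 25.3×10⁻⁶×81×260 + 18.8×10⁻⁶×81×800 + 1.7×10⁻⁶×81×575 = 1.83 mm.
The walls prevent any net length change, so an axial force P (same in every segment) develops. Compatibility: P · Σ Lᵢ/(AᵢEᵢ) = δ_free.
The series flexibility is Σ Lᵢ/(AᵢEᵢ) = 260/(2175×44×10³) + 800/(2500×105×10³) + 575/(900×149×10³) = 1.005×10⁻⁵ mm/N.
Hence P = δ_free / Σ(L/AE) = 1.83/1.005×10⁻⁵ = 182.1 kN (compressive).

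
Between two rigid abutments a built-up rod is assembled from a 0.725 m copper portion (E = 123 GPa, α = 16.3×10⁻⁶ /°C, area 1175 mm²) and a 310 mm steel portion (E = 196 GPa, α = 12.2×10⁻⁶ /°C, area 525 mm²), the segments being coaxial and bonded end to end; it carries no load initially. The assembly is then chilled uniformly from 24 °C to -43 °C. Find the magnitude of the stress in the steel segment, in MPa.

σ ≈ 248 MPa (tensile)

Free thermal contraction of the whole bar: Σ αᵢΔT Lᵢ = 16.3×10⁻⁶×67×725 + 12.2×10⁻⁶×67×310 = 1.045 mm.
The rigid supports impose zero overall length change; the single axial force P common to all segments must satisfy P Σ Lᵢ/(AᵢEᵢ) = δ_free.
Σ Lᵢ/(AᵢEᵢ) = 725/(1175×123×10³) + 310/(525×196×10³) = 8.029×10⁻⁶ mm/N.
So P = 1.045 / 8.029×10⁻⁶ = 130.2 kN, tensile.
σ_{steel} = P / A = 130200 / 525 = 247.9 MPa.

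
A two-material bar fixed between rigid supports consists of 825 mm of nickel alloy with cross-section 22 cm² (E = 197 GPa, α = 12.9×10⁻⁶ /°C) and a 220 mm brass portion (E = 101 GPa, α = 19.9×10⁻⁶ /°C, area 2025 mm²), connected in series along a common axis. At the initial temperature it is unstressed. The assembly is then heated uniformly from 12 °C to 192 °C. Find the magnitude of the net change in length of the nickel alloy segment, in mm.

With the walls removed the bar would change length by δ_free = Σ αᵢΔT Lᵢ = 12.9×10⁻⁶×180×825 + 19.9×10⁻⁶×180×220 = 2.704 mm.
Since the ends are fixed, an axial force P builds up, equal in every segment, with P · Σ Lᵢ/(AᵢEᵢ) = δ_free.
Σ Lᵢ/(AᵢEᵢ) = 825/(2200×197×10³) + 220/(2025×101×10³) = 2.979×10⁻⁶ mm/N.
So P = 2.704 / 2.979×10⁻⁶ = 907.5 kN, compressive.
For the nickel alloy segment, free thermal change = 12.9×10⁻⁶×180×825 = 1.916 mm and elastic change from P = 907500×825/(2200×197×10³) = 1.728 mm; these oppose, so the net change is 0.188 mm (segment lengthens).

|ΔL| ≈ 0.188 mm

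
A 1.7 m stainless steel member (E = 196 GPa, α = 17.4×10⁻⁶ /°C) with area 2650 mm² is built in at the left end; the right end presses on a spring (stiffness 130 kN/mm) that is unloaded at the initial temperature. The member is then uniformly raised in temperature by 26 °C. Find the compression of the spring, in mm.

δ ≈ 0.54 mm

Free thermal expansion: δ_free = αΔT L = 17.4×10⁻⁶ × 26 × 1700 = 0.7691 mm.
Let P be the compressive force at the spring. The member shortens elastically by PL/(AE) and the spring compresses by P/k; together these equal δ_free.
P [ L/(AE) + 1/k ] = δ_free → P [ 1700/(2650×196×10³) + 1/(130×10³) ] = 0.7691.
P = 0.7691 / 1.097×10⁻⁵ = 70140 N.
Spring compression = P/k = 70140/(130×10³) = 0.5395 mm.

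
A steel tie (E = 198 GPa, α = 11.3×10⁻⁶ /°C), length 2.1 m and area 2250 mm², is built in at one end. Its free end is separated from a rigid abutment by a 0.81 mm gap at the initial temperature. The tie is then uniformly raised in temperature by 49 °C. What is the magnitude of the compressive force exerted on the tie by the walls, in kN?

If the wall were absent the tie would grow by αΔT L = 11.3×10⁻⁶ × 49 × 2100 = 1.163 mm.
After closing the 0.81 mm clearance, 1.163 − 0.81 = 0.3528 mm of expansion remains to be suppressed by the wall.
So σ = E(δ_free − g)/L = 198×10³ × 0.3528/2100 = 33.26 MPa.
P = σA = 33.26 × 2250 = 74.84 kN.

P ≈ 74.8 kN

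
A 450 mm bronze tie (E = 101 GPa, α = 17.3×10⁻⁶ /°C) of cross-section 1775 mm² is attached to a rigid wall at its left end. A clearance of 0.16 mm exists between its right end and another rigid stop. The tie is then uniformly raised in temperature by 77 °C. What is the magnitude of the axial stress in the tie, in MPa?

σ ≈ 98.6 MPa (compressive)

If the wall were absent the tie would grow by αΔT L = 17.3×10⁻⁶ × 77 × 450 = 0.5994 mm.
The gap closes (δ_free > 0.16 mm) and the wall then resists a further 0.5994 − 0.16 = 0.4394 mm of expansion.
Compatibility: PL/(AE) = 0.4394 mm, so σ = P/A = E × (0.4394/450) = 98.63 MPa.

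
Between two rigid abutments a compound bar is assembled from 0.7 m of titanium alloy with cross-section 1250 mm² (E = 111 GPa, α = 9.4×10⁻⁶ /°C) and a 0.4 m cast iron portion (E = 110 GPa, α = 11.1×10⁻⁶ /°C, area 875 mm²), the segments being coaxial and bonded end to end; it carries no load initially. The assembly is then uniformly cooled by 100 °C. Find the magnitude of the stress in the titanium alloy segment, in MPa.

σ ≈ 95.8 MPa (tensile)

Free thermal contraction of the whole bar: Σ αᵢΔT Lᵢ = 9.4×10⁻⁶×100×700 + 11.1×10⁻⁶×100×400 = 1.102 mm.
The walls prevent any net length change, so an axial force P (same in every segment) develops. Compatibility: P · Σ Lᵢ/(AᵢEᵢ) = δ_free.
Σ Lᵢ/(AᵢEᵢ) = 700/(1250×111×10³) + 400/(875×110×10³) = 9.201×10⁻⁶ mm/N.
So P = 1.102 / 9.201×10⁻⁶ = 119.8 kN, tensile.
σ_{titanium alloy} = P / A = 119800 / 1250 = 95.82 MPa.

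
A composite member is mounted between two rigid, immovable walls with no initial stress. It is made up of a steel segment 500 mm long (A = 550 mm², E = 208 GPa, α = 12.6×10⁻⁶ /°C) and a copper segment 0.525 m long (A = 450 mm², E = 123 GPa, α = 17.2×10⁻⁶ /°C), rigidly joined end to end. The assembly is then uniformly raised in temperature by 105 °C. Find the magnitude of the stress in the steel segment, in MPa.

Free thermal expansion of the whole bar: Σ αᵢΔT Lᵢ = 12.6×10⁻⁶×105×500 + 17.2×10⁻⁶×105×525 = 1.61 mm.
The rigid supports impose zero overall length change; the single axial force P common to all segments must satisfy P Σ Lᵢ/(AᵢEᵢ) = δ_free.
Σ Lᵢ/(AᵢEᵢ) = 500/(550×208×10³) + 525/(450×123×10³) = 1.386×10⁻⁵ mm/N.
Hence P = δ_free / Σ(L/AE) = 1.61/1.386×10⁻⁵ = 116.2 kN (compressive).
σ_{steel} = P / A = 116200 / 550 = 211.2 MPa.

σ ≈ 211 MPa (compressive)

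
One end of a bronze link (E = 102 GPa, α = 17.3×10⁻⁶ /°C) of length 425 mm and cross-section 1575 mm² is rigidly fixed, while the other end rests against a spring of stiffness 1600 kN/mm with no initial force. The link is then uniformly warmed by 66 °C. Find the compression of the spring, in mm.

If the spring were absent the link would lengthen by αΔT L = 17.3×10⁻⁶ × 66 × 425 = 0.4853 mm.
Let P be the compressive force at the spring. The link shortens elastically by PL/(AE) and the spring compresses by P/k; together these equal δ_free.
P [ L/(AE) + 1/k ] = δ_free → P [ 425/(1575×102×10³) + 1/(1600×10³) ] = 0.4853.
P = 0.4853 / 3.271×10⁻⁶ = 148400 N.
Spring compression = P/k = 148400/(1600×10³) = 0.09274 mm.

δ ≈ 0.0927 mm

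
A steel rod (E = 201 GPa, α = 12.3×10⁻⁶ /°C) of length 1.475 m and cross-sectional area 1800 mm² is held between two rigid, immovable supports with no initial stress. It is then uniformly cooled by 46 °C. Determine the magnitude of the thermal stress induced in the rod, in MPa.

The supports are rigid, so the total axial strain is zero. The restrained thermal strain is ε = αΔT = 12.3×10⁻⁶ × 46 = 565.8×10⁻⁶.
σ = EαΔT = 201×10³ × 12.3×10⁻⁶ × 46 = 113.7 MPa (tensile; the rod is trying to contract).

σ ≈ 114 MPa (tensile)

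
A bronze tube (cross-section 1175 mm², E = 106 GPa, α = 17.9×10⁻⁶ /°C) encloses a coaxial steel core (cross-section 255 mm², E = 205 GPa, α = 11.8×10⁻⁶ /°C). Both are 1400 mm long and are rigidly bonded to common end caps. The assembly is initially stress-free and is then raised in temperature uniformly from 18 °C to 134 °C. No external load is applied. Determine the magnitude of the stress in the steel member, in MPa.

The bronze has the larger α, so on heating it would change length more than the steel if both were free. The rigid plates force a common final length, so the bronze is put into compression and the steel into tension, with equal and opposite forces P (no external load).
Equating the net (thermal + elastic) strains gives |α₁ − α₂|·ΔT = P·[1/(A₁E₁) + 1/(A₂E₂)].
|α₁ − α₂|·ΔT = 6.1×10⁻⁶ × 116 = 0.0007076.
1/(A₁E₁) + 1/(A₂E₂) = 1/(1175×106×10³) + 1/(255×205×10³) = 2.716×10⁻⁸ N⁻¹.
So P = 0.0007076 / 2.716×10⁻⁸ = 26.05 kN.
σ_{steel} = P/A₂ = 26050/255 = 102.2 MPa, tensile.

σ ≈ 102 MPa (tensile)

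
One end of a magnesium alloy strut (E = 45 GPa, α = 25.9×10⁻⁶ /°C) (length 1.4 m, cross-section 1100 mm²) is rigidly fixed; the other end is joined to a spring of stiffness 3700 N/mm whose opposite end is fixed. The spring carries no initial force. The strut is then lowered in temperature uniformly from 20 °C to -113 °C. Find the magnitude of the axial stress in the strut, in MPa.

σ ≈ 14.7 MPa (tensile)

The unrestrained thermal change is αΔT L = 25.9×10⁻⁶ × 133 × 1400 = 4.823 mm.
With a force P in the spring, the elastic change of the strut is PL/(AE) and that of the spring is P/k; compatibility requires their sum to equal δ_free.
P [ L/(AE) + 1/k ] = δ_free → P [ 1400/(1100×45×10³) + 1/(3700) ] = 4.823.
P = 4.823 / 0.0002986 = 16150 N.
σ = P/A = 16150/1100 = 14.68 MPa.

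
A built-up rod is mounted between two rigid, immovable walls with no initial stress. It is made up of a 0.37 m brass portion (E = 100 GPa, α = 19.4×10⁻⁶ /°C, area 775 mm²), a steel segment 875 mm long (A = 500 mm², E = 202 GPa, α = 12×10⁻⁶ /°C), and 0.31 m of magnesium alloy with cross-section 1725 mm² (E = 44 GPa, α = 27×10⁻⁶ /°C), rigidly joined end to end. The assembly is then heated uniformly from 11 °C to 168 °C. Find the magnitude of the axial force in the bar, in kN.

P ≈ 233 kN (compressive)

Free thermal expansion of the whole bar: Σ αᵢΔT Lᵢ = 19.4×10⁻⁶×157×370 + 12×10⁻⁶×157×875 + 27×10⁻⁶×157×310 = 4.09 mm.
The walls prevent any net length change, so an axial force P (same in every segment) develops. Compatibility: P · Σ Lᵢ/(AᵢEᵢ) = δ_free.
The series flexibility is Σ Lᵢ/(AᵢEᵢ) = 370/(775×100×10³) + 875/(500×202×10³) + 310/(1725×44×10³) = 1.752×10⁻⁵ mm/N.
P = 4.09 / 1.752×10⁻⁵ = 233400 N = 233.4 kN, compressive.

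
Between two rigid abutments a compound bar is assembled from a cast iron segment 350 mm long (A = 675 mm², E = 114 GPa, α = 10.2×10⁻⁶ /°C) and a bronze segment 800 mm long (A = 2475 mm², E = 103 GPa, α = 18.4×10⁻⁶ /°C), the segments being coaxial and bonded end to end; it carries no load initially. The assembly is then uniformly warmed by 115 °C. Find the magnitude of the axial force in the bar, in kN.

P ≈ 274 kN (compressive)

Free thermal expansion of the whole bar: Σ αᵢΔT Lᵢ = 10.2×10⁻⁶×115×350 + 18.4×10⁻⁶×115×800 = 2.103 mm.
The walls prevent any net length change, so an axial force P (same in every segment) develops. Compatibility: P · Σ Lᵢ/(AᵢEᵢ) = δ_free.
The series flexibility is Σ Lᵢ/(AᵢEᵢ) = 350/(675×114×10³) + 800/(2475×103×10³) = 7.687×10⁻⁶ mm/N.
So P = 2.103 / 7.687×10⁻⁶ = 273.6 kN, compressive.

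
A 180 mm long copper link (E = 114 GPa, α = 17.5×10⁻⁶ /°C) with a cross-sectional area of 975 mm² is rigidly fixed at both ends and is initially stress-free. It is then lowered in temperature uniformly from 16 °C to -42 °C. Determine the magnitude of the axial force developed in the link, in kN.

P ≈ 113 kN (tensile)

With zero net strain, σ = E·αΔT = 114 GPa × 17.5×10⁻⁶ × 58 = 115.7 MPa.
Axial force P = σA = 115.7 × 975 = 112800 N = 112.8 kN, tensile.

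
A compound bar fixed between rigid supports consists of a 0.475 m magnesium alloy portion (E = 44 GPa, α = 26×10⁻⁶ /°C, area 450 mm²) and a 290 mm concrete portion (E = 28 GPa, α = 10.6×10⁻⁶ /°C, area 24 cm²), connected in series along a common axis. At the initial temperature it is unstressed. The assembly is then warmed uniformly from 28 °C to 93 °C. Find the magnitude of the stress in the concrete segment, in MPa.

σ ≈ 14.8 MPa (compressive)

With the walls removed the bar would change length by δ_free = Σ αᵢΔT Lᵢ = 26×10⁻⁶×65×475 + 10.6×10⁻⁶×65×290 = 1.003 mm.
The rigid supports impose zero overall length change; the single axial force P common to all segments must satisfy P Σ Lᵢ/(AᵢEᵢ) = δ_free.
Σ Lᵢ/(AᵢEᵢ) = 475/(450×44×10³) + 290/(2400×28×10³) = 2.831×10⁻⁵ mm/N.
Hence P = δ_free / Σ(L/AE) = 1.003/2.831×10⁻⁵ = 35.42 kN (compressive).
σ_{concrete} = P / A = 35420 / 2400 = 14.76 MPa.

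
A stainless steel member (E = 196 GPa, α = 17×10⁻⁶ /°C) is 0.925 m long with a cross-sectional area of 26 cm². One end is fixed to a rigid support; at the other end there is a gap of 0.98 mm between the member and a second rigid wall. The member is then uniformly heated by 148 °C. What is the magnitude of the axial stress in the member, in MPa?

Free thermal elongation = αΔT L = 17×10⁻⁶ × 148 × 925 = 2.327 mm.
This exceeds the 0.98 mm gap, so the wall pushes back. The portion of expansion that must be recovered elastically is δ_free − gap = 2.327 − 0.98 = 1.347 mm.
So σ = E(δ_free − g)/L = 196×10³ × 1.347/925 = 285.5 MPa.

σ ≈ 285 MPa (compressive)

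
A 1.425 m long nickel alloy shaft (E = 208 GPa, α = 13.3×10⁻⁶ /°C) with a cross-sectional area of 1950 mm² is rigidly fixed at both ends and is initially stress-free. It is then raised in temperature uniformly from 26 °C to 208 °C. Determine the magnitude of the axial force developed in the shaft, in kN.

The ends cannot move, so σ = EαΔT = 208×10³ × 13.3×10⁻⁶ × 182 = 503.5 MPa.
P = AEαΔT = 1950 × 208×10³ × 13.3×10⁻⁶ × 182 = 981.8 kN (compressive).

P ≈ 982 kN (compressive)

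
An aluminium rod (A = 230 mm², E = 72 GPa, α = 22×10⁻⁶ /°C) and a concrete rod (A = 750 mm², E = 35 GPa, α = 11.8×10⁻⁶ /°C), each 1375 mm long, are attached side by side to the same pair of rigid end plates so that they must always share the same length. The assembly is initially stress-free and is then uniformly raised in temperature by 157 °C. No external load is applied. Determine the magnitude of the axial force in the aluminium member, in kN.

The aluminium has the larger α, so on heating it would change length more than the concrete if both were free. The rigid plates force a common final length, so the aluminium is put into compression and the concrete into tension, with equal and opposite forces P (no external load).
Setting the final lengths equal and cancelling L: (α₁ − α₂)ΔT = P/(A₁E₁) + P/(A₂E₂).
|α₁ − α₂|·ΔT = 10.2×10⁻⁶ × 157 = 0.001601.
1/(A₁E₁) + 1/(A₂E₂) = 1/(230×72×10³) + 1/(750×35×10³) = 9.848×10⁻⁸ N⁻¹.
P = 0.001601 / 9.848×10⁻⁸ = 16260 N = 16.26 kN.

P ≈ 16.3 kN (compressive in the aluminium)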